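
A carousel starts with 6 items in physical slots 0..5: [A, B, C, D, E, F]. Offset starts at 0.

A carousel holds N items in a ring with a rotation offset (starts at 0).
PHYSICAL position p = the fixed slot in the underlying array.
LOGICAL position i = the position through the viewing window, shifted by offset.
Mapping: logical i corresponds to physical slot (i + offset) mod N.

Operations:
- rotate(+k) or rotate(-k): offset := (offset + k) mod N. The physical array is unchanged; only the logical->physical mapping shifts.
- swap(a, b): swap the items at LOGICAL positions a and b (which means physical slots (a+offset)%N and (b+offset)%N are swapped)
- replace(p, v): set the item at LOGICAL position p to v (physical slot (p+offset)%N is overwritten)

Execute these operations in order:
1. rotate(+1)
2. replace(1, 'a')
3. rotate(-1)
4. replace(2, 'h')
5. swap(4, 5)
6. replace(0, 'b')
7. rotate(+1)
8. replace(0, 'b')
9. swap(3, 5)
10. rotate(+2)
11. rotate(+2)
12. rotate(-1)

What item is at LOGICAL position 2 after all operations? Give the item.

After op 1 (rotate(+1)): offset=1, physical=[A,B,C,D,E,F], logical=[B,C,D,E,F,A]
After op 2 (replace(1, 'a')): offset=1, physical=[A,B,a,D,E,F], logical=[B,a,D,E,F,A]
After op 3 (rotate(-1)): offset=0, physical=[A,B,a,D,E,F], logical=[A,B,a,D,E,F]
After op 4 (replace(2, 'h')): offset=0, physical=[A,B,h,D,E,F], logical=[A,B,h,D,E,F]
After op 5 (swap(4, 5)): offset=0, physical=[A,B,h,D,F,E], logical=[A,B,h,D,F,E]
After op 6 (replace(0, 'b')): offset=0, physical=[b,B,h,D,F,E], logical=[b,B,h,D,F,E]
After op 7 (rotate(+1)): offset=1, physical=[b,B,h,D,F,E], logical=[B,h,D,F,E,b]
After op 8 (replace(0, 'b')): offset=1, physical=[b,b,h,D,F,E], logical=[b,h,D,F,E,b]
After op 9 (swap(3, 5)): offset=1, physical=[F,b,h,D,b,E], logical=[b,h,D,b,E,F]
After op 10 (rotate(+2)): offset=3, physical=[F,b,h,D,b,E], logical=[D,b,E,F,b,h]
After op 11 (rotate(+2)): offset=5, physical=[F,b,h,D,b,E], logical=[E,F,b,h,D,b]
After op 12 (rotate(-1)): offset=4, physical=[F,b,h,D,b,E], logical=[b,E,F,b,h,D]

Answer: F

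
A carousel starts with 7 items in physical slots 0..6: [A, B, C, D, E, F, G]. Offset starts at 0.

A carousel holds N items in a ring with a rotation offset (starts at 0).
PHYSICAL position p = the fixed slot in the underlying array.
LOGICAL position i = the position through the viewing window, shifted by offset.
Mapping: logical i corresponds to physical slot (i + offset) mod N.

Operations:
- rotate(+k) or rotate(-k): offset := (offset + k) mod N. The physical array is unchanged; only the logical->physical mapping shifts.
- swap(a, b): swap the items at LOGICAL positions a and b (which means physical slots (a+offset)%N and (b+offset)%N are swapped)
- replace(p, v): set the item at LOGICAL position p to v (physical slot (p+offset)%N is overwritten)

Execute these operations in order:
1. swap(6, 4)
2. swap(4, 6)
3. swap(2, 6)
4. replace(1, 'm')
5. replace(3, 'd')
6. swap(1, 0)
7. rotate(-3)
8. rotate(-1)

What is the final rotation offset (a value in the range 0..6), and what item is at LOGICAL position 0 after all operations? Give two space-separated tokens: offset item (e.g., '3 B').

Answer: 3 d

Derivation:
After op 1 (swap(6, 4)): offset=0, physical=[A,B,C,D,G,F,E], logical=[A,B,C,D,G,F,E]
After op 2 (swap(4, 6)): offset=0, physical=[A,B,C,D,E,F,G], logical=[A,B,C,D,E,F,G]
After op 3 (swap(2, 6)): offset=0, physical=[A,B,G,D,E,F,C], logical=[A,B,G,D,E,F,C]
After op 4 (replace(1, 'm')): offset=0, physical=[A,m,G,D,E,F,C], logical=[A,m,G,D,E,F,C]
After op 5 (replace(3, 'd')): offset=0, physical=[A,m,G,d,E,F,C], logical=[A,m,G,d,E,F,C]
After op 6 (swap(1, 0)): offset=0, physical=[m,A,G,d,E,F,C], logical=[m,A,G,d,E,F,C]
After op 7 (rotate(-3)): offset=4, physical=[m,A,G,d,E,F,C], logical=[E,F,C,m,A,G,d]
After op 8 (rotate(-1)): offset=3, physical=[m,A,G,d,E,F,C], logical=[d,E,F,C,m,A,G]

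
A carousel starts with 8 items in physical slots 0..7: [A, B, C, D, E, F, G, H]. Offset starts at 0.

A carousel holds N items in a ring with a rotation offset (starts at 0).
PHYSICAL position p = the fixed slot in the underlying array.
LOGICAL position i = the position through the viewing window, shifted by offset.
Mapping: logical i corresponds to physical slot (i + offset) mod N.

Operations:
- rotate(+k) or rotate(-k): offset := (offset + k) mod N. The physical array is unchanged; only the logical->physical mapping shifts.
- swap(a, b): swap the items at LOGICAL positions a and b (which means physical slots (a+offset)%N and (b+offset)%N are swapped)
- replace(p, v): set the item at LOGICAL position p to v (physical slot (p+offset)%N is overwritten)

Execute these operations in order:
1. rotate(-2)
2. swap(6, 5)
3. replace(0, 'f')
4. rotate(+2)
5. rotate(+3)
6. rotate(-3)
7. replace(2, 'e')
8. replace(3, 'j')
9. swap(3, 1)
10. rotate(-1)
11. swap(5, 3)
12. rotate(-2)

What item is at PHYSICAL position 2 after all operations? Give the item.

Answer: D

Derivation:
After op 1 (rotate(-2)): offset=6, physical=[A,B,C,D,E,F,G,H], logical=[G,H,A,B,C,D,E,F]
After op 2 (swap(6, 5)): offset=6, physical=[A,B,C,E,D,F,G,H], logical=[G,H,A,B,C,E,D,F]
After op 3 (replace(0, 'f')): offset=6, physical=[A,B,C,E,D,F,f,H], logical=[f,H,A,B,C,E,D,F]
After op 4 (rotate(+2)): offset=0, physical=[A,B,C,E,D,F,f,H], logical=[A,B,C,E,D,F,f,H]
After op 5 (rotate(+3)): offset=3, physical=[A,B,C,E,D,F,f,H], logical=[E,D,F,f,H,A,B,C]
After op 6 (rotate(-3)): offset=0, physical=[A,B,C,E,D,F,f,H], logical=[A,B,C,E,D,F,f,H]
After op 7 (replace(2, 'e')): offset=0, physical=[A,B,e,E,D,F,f,H], logical=[A,B,e,E,D,F,f,H]
After op 8 (replace(3, 'j')): offset=0, physical=[A,B,e,j,D,F,f,H], logical=[A,B,e,j,D,F,f,H]
After op 9 (swap(3, 1)): offset=0, physical=[A,j,e,B,D,F,f,H], logical=[A,j,e,B,D,F,f,H]
After op 10 (rotate(-1)): offset=7, physical=[A,j,e,B,D,F,f,H], logical=[H,A,j,e,B,D,F,f]
After op 11 (swap(5, 3)): offset=7, physical=[A,j,D,B,e,F,f,H], logical=[H,A,j,D,B,e,F,f]
After op 12 (rotate(-2)): offset=5, physical=[A,j,D,B,e,F,f,H], logical=[F,f,H,A,j,D,B,e]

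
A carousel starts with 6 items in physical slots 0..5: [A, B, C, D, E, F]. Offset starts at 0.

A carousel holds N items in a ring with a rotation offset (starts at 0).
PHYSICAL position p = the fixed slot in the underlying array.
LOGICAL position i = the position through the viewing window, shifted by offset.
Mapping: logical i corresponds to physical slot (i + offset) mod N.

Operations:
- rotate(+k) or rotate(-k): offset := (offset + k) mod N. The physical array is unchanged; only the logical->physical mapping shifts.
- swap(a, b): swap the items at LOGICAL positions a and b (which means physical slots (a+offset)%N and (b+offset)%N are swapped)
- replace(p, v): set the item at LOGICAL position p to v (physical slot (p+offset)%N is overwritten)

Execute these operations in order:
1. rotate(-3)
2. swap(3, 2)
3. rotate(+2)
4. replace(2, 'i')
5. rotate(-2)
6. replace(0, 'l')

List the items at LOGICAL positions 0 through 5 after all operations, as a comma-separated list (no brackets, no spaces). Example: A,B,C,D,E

Answer: l,E,A,F,i,C

Derivation:
After op 1 (rotate(-3)): offset=3, physical=[A,B,C,D,E,F], logical=[D,E,F,A,B,C]
After op 2 (swap(3, 2)): offset=3, physical=[F,B,C,D,E,A], logical=[D,E,A,F,B,C]
After op 3 (rotate(+2)): offset=5, physical=[F,B,C,D,E,A], logical=[A,F,B,C,D,E]
After op 4 (replace(2, 'i')): offset=5, physical=[F,i,C,D,E,A], logical=[A,F,i,C,D,E]
After op 5 (rotate(-2)): offset=3, physical=[F,i,C,D,E,A], logical=[D,E,A,F,i,C]
After op 6 (replace(0, 'l')): offset=3, physical=[F,i,C,l,E,A], logical=[l,E,A,F,i,C]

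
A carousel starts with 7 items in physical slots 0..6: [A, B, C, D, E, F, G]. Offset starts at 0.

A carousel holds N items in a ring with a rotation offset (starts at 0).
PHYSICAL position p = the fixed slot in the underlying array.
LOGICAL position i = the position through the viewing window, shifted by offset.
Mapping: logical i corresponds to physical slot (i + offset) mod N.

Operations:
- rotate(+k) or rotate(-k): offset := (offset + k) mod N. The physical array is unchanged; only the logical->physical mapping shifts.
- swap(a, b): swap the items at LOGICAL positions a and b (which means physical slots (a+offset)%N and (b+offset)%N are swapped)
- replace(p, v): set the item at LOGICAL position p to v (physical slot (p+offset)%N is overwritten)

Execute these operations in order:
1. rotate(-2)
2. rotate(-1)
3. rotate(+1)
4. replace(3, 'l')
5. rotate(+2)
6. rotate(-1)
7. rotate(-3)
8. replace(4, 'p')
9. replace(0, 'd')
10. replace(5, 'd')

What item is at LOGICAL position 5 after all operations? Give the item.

After op 1 (rotate(-2)): offset=5, physical=[A,B,C,D,E,F,G], logical=[F,G,A,B,C,D,E]
After op 2 (rotate(-1)): offset=4, physical=[A,B,C,D,E,F,G], logical=[E,F,G,A,B,C,D]
After op 3 (rotate(+1)): offset=5, physical=[A,B,C,D,E,F,G], logical=[F,G,A,B,C,D,E]
After op 4 (replace(3, 'l')): offset=5, physical=[A,l,C,D,E,F,G], logical=[F,G,A,l,C,D,E]
After op 5 (rotate(+2)): offset=0, physical=[A,l,C,D,E,F,G], logical=[A,l,C,D,E,F,G]
After op 6 (rotate(-1)): offset=6, physical=[A,l,C,D,E,F,G], logical=[G,A,l,C,D,E,F]
After op 7 (rotate(-3)): offset=3, physical=[A,l,C,D,E,F,G], logical=[D,E,F,G,A,l,C]
After op 8 (replace(4, 'p')): offset=3, physical=[p,l,C,D,E,F,G], logical=[D,E,F,G,p,l,C]
After op 9 (replace(0, 'd')): offset=3, physical=[p,l,C,d,E,F,G], logical=[d,E,F,G,p,l,C]
After op 10 (replace(5, 'd')): offset=3, physical=[p,d,C,d,E,F,G], logical=[d,E,F,G,p,d,C]

Answer: d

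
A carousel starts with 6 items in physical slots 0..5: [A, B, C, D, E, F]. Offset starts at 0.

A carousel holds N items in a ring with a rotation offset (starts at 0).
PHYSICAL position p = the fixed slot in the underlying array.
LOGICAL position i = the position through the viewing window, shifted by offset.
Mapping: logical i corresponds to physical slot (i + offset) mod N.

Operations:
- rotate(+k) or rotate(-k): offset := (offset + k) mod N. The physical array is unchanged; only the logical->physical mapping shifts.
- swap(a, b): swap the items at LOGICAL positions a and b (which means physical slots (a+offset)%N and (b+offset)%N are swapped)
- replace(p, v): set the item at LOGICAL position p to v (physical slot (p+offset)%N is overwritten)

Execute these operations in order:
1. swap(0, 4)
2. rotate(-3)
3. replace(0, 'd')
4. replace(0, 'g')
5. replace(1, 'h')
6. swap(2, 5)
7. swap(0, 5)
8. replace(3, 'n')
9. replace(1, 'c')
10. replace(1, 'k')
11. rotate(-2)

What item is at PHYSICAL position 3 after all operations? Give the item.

Answer: F

Derivation:
After op 1 (swap(0, 4)): offset=0, physical=[E,B,C,D,A,F], logical=[E,B,C,D,A,F]
After op 2 (rotate(-3)): offset=3, physical=[E,B,C,D,A,F], logical=[D,A,F,E,B,C]
After op 3 (replace(0, 'd')): offset=3, physical=[E,B,C,d,A,F], logical=[d,A,F,E,B,C]
After op 4 (replace(0, 'g')): offset=3, physical=[E,B,C,g,A,F], logical=[g,A,F,E,B,C]
After op 5 (replace(1, 'h')): offset=3, physical=[E,B,C,g,h,F], logical=[g,h,F,E,B,C]
After op 6 (swap(2, 5)): offset=3, physical=[E,B,F,g,h,C], logical=[g,h,C,E,B,F]
After op 7 (swap(0, 5)): offset=3, physical=[E,B,g,F,h,C], logical=[F,h,C,E,B,g]
After op 8 (replace(3, 'n')): offset=3, physical=[n,B,g,F,h,C], logical=[F,h,C,n,B,g]
After op 9 (replace(1, 'c')): offset=3, physical=[n,B,g,F,c,C], logical=[F,c,C,n,B,g]
After op 10 (replace(1, 'k')): offset=3, physical=[n,B,g,F,k,C], logical=[F,k,C,n,B,g]
After op 11 (rotate(-2)): offset=1, physical=[n,B,g,F,k,C], logical=[B,g,F,k,C,n]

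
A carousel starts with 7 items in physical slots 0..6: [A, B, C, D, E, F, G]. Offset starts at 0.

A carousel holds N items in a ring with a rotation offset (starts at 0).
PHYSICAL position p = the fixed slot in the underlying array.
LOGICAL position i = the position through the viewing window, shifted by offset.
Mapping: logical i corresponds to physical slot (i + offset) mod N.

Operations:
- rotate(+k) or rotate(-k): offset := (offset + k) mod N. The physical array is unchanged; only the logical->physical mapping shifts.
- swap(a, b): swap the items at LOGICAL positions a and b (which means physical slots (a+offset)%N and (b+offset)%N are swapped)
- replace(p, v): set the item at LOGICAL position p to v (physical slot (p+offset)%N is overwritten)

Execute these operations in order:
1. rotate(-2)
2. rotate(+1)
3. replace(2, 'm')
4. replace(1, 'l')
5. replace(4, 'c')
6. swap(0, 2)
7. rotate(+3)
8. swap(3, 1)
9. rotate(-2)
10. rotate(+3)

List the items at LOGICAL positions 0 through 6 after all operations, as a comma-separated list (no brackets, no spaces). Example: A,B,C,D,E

After op 1 (rotate(-2)): offset=5, physical=[A,B,C,D,E,F,G], logical=[F,G,A,B,C,D,E]
After op 2 (rotate(+1)): offset=6, physical=[A,B,C,D,E,F,G], logical=[G,A,B,C,D,E,F]
After op 3 (replace(2, 'm')): offset=6, physical=[A,m,C,D,E,F,G], logical=[G,A,m,C,D,E,F]
After op 4 (replace(1, 'l')): offset=6, physical=[l,m,C,D,E,F,G], logical=[G,l,m,C,D,E,F]
After op 5 (replace(4, 'c')): offset=6, physical=[l,m,C,c,E,F,G], logical=[G,l,m,C,c,E,F]
After op 6 (swap(0, 2)): offset=6, physical=[l,G,C,c,E,F,m], logical=[m,l,G,C,c,E,F]
After op 7 (rotate(+3)): offset=2, physical=[l,G,C,c,E,F,m], logical=[C,c,E,F,m,l,G]
After op 8 (swap(3, 1)): offset=2, physical=[l,G,C,F,E,c,m], logical=[C,F,E,c,m,l,G]
After op 9 (rotate(-2)): offset=0, physical=[l,G,C,F,E,c,m], logical=[l,G,C,F,E,c,m]
After op 10 (rotate(+3)): offset=3, physical=[l,G,C,F,E,c,m], logical=[F,E,c,m,l,G,C]

Answer: F,E,c,m,l,G,C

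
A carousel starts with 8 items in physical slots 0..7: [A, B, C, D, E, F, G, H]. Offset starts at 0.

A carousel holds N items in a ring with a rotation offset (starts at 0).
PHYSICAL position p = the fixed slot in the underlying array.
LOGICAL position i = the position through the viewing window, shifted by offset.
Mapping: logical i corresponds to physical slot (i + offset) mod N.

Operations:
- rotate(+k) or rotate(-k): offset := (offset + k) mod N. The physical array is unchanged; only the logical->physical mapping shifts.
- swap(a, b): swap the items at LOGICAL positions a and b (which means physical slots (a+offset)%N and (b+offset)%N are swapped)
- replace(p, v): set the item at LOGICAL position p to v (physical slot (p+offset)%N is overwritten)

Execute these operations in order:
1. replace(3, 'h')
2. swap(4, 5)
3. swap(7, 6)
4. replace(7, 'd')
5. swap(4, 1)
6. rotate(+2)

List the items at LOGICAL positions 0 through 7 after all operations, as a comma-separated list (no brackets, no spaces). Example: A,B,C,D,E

After op 1 (replace(3, 'h')): offset=0, physical=[A,B,C,h,E,F,G,H], logical=[A,B,C,h,E,F,G,H]
After op 2 (swap(4, 5)): offset=0, physical=[A,B,C,h,F,E,G,H], logical=[A,B,C,h,F,E,G,H]
After op 3 (swap(7, 6)): offset=0, physical=[A,B,C,h,F,E,H,G], logical=[A,B,C,h,F,E,H,G]
After op 4 (replace(7, 'd')): offset=0, physical=[A,B,C,h,F,E,H,d], logical=[A,B,C,h,F,E,H,d]
After op 5 (swap(4, 1)): offset=0, physical=[A,F,C,h,B,E,H,d], logical=[A,F,C,h,B,E,H,d]
After op 6 (rotate(+2)): offset=2, physical=[A,F,C,h,B,E,H,d], logical=[C,h,B,E,H,d,A,F]

Answer: C,h,B,E,H,d,A,F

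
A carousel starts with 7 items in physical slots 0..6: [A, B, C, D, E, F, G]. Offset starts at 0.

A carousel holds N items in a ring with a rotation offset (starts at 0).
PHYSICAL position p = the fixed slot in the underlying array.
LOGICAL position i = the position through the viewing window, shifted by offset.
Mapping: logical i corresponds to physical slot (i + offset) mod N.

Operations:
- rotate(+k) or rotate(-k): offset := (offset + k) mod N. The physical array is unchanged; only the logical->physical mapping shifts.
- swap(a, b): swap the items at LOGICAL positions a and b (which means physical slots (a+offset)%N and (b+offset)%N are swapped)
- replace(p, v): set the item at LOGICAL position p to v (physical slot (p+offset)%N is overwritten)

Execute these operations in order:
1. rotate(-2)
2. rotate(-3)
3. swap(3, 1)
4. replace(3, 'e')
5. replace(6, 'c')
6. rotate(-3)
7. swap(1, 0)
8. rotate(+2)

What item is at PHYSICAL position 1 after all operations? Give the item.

After op 1 (rotate(-2)): offset=5, physical=[A,B,C,D,E,F,G], logical=[F,G,A,B,C,D,E]
After op 2 (rotate(-3)): offset=2, physical=[A,B,C,D,E,F,G], logical=[C,D,E,F,G,A,B]
After op 3 (swap(3, 1)): offset=2, physical=[A,B,C,F,E,D,G], logical=[C,F,E,D,G,A,B]
After op 4 (replace(3, 'e')): offset=2, physical=[A,B,C,F,E,e,G], logical=[C,F,E,e,G,A,B]
After op 5 (replace(6, 'c')): offset=2, physical=[A,c,C,F,E,e,G], logical=[C,F,E,e,G,A,c]
After op 6 (rotate(-3)): offset=6, physical=[A,c,C,F,E,e,G], logical=[G,A,c,C,F,E,e]
After op 7 (swap(1, 0)): offset=6, physical=[G,c,C,F,E,e,A], logical=[A,G,c,C,F,E,e]
After op 8 (rotate(+2)): offset=1, physical=[G,c,C,F,E,e,A], logical=[c,C,F,E,e,A,G]

Answer: c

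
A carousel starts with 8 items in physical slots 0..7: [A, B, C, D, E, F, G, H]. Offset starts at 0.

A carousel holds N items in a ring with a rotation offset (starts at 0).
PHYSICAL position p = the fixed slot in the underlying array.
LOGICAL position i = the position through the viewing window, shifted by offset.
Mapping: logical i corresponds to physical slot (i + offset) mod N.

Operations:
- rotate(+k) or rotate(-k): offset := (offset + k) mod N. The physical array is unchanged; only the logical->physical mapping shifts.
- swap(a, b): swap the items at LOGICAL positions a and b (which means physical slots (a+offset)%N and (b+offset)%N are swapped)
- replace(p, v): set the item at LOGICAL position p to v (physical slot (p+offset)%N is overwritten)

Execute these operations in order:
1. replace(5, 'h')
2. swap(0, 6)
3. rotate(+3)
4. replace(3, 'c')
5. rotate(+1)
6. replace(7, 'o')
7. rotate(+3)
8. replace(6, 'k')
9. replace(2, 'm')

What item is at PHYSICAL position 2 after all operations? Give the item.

After op 1 (replace(5, 'h')): offset=0, physical=[A,B,C,D,E,h,G,H], logical=[A,B,C,D,E,h,G,H]
After op 2 (swap(0, 6)): offset=0, physical=[G,B,C,D,E,h,A,H], logical=[G,B,C,D,E,h,A,H]
After op 3 (rotate(+3)): offset=3, physical=[G,B,C,D,E,h,A,H], logical=[D,E,h,A,H,G,B,C]
After op 4 (replace(3, 'c')): offset=3, physical=[G,B,C,D,E,h,c,H], logical=[D,E,h,c,H,G,B,C]
After op 5 (rotate(+1)): offset=4, physical=[G,B,C,D,E,h,c,H], logical=[E,h,c,H,G,B,C,D]
After op 6 (replace(7, 'o')): offset=4, physical=[G,B,C,o,E,h,c,H], logical=[E,h,c,H,G,B,C,o]
After op 7 (rotate(+3)): offset=7, physical=[G,B,C,o,E,h,c,H], logical=[H,G,B,C,o,E,h,c]
After op 8 (replace(6, 'k')): offset=7, physical=[G,B,C,o,E,k,c,H], logical=[H,G,B,C,o,E,k,c]
After op 9 (replace(2, 'm')): offset=7, physical=[G,m,C,o,E,k,c,H], logical=[H,G,m,C,o,E,k,c]

Answer: C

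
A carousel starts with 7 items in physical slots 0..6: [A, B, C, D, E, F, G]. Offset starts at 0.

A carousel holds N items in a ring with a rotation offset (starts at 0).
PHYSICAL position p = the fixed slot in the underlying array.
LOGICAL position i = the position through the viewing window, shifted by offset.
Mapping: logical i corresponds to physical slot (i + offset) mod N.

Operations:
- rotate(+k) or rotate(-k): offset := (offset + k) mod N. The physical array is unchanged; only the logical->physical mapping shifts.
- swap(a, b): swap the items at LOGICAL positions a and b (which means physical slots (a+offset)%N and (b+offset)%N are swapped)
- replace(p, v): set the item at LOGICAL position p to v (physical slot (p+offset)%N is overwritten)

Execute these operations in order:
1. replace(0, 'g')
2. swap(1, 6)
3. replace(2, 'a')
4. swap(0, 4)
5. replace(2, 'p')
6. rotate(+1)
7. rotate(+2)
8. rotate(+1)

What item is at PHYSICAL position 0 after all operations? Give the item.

Answer: E

Derivation:
After op 1 (replace(0, 'g')): offset=0, physical=[g,B,C,D,E,F,G], logical=[g,B,C,D,E,F,G]
After op 2 (swap(1, 6)): offset=0, physical=[g,G,C,D,E,F,B], logical=[g,G,C,D,E,F,B]
After op 3 (replace(2, 'a')): offset=0, physical=[g,G,a,D,E,F,B], logical=[g,G,a,D,E,F,B]
After op 4 (swap(0, 4)): offset=0, physical=[E,G,a,D,g,F,B], logical=[E,G,a,D,g,F,B]
After op 5 (replace(2, 'p')): offset=0, physical=[E,G,p,D,g,F,B], logical=[E,G,p,D,g,F,B]
After op 6 (rotate(+1)): offset=1, physical=[E,G,p,D,g,F,B], logical=[G,p,D,g,F,B,E]
After op 7 (rotate(+2)): offset=3, physical=[E,G,p,D,g,F,B], logical=[D,g,F,B,E,G,p]
After op 8 (rotate(+1)): offset=4, physical=[E,G,p,D,g,F,B], logical=[g,F,B,E,G,p,D]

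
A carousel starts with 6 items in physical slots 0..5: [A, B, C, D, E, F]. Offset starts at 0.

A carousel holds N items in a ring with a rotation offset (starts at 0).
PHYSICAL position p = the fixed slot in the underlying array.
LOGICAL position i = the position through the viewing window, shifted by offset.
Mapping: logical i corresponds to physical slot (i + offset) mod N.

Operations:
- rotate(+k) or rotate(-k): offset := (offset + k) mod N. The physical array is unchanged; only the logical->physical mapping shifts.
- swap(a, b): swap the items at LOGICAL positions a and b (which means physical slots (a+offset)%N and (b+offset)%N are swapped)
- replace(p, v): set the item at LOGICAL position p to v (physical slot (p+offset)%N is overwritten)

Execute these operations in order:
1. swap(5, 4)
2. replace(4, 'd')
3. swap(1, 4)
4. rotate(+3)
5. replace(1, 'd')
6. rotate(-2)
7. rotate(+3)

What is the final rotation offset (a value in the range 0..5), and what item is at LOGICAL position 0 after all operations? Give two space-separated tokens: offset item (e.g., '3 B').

Answer: 4 d

Derivation:
After op 1 (swap(5, 4)): offset=0, physical=[A,B,C,D,F,E], logical=[A,B,C,D,F,E]
After op 2 (replace(4, 'd')): offset=0, physical=[A,B,C,D,d,E], logical=[A,B,C,D,d,E]
After op 3 (swap(1, 4)): offset=0, physical=[A,d,C,D,B,E], logical=[A,d,C,D,B,E]
After op 4 (rotate(+3)): offset=3, physical=[A,d,C,D,B,E], logical=[D,B,E,A,d,C]
After op 5 (replace(1, 'd')): offset=3, physical=[A,d,C,D,d,E], logical=[D,d,E,A,d,C]
After op 6 (rotate(-2)): offset=1, physical=[A,d,C,D,d,E], logical=[d,C,D,d,E,A]
After op 7 (rotate(+3)): offset=4, physical=[A,d,C,D,d,E], logical=[d,E,A,d,C,D]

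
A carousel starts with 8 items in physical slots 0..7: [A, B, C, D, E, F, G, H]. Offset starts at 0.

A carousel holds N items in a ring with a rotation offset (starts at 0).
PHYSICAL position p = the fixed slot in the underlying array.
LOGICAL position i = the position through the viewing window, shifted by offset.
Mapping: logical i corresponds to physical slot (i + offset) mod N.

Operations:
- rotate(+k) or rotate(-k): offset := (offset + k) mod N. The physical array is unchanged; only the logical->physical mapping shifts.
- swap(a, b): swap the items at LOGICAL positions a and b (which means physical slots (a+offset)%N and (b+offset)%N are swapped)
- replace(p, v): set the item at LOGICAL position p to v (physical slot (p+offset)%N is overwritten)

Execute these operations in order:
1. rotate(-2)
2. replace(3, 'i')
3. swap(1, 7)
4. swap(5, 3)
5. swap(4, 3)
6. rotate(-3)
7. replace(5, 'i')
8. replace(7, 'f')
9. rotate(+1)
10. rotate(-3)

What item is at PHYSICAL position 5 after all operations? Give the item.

Answer: H

Derivation:
After op 1 (rotate(-2)): offset=6, physical=[A,B,C,D,E,F,G,H], logical=[G,H,A,B,C,D,E,F]
After op 2 (replace(3, 'i')): offset=6, physical=[A,i,C,D,E,F,G,H], logical=[G,H,A,i,C,D,E,F]
After op 3 (swap(1, 7)): offset=6, physical=[A,i,C,D,E,H,G,F], logical=[G,F,A,i,C,D,E,H]
After op 4 (swap(5, 3)): offset=6, physical=[A,D,C,i,E,H,G,F], logical=[G,F,A,D,C,i,E,H]
After op 5 (swap(4, 3)): offset=6, physical=[A,C,D,i,E,H,G,F], logical=[G,F,A,C,D,i,E,H]
After op 6 (rotate(-3)): offset=3, physical=[A,C,D,i,E,H,G,F], logical=[i,E,H,G,F,A,C,D]
After op 7 (replace(5, 'i')): offset=3, physical=[i,C,D,i,E,H,G,F], logical=[i,E,H,G,F,i,C,D]
After op 8 (replace(7, 'f')): offset=3, physical=[i,C,f,i,E,H,G,F], logical=[i,E,H,G,F,i,C,f]
After op 9 (rotate(+1)): offset=4, physical=[i,C,f,i,E,H,G,F], logical=[E,H,G,F,i,C,f,i]
After op 10 (rotate(-3)): offset=1, physical=[i,C,f,i,E,H,G,F], logical=[C,f,i,E,H,G,F,i]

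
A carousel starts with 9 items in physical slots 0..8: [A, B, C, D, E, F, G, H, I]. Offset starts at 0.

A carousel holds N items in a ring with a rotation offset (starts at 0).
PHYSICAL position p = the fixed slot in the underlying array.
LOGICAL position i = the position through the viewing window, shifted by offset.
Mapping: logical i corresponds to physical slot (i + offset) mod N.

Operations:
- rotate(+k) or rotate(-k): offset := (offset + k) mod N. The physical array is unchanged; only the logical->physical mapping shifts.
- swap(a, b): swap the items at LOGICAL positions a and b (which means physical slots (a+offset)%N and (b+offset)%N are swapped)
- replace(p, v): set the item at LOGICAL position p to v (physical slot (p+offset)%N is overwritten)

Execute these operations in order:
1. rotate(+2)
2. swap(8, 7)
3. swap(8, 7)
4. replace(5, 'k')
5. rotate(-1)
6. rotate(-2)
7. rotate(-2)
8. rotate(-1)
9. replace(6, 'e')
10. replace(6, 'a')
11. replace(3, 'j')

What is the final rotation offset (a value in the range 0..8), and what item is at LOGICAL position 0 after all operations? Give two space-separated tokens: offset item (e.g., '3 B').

After op 1 (rotate(+2)): offset=2, physical=[A,B,C,D,E,F,G,H,I], logical=[C,D,E,F,G,H,I,A,B]
After op 2 (swap(8, 7)): offset=2, physical=[B,A,C,D,E,F,G,H,I], logical=[C,D,E,F,G,H,I,B,A]
After op 3 (swap(8, 7)): offset=2, physical=[A,B,C,D,E,F,G,H,I], logical=[C,D,E,F,G,H,I,A,B]
After op 4 (replace(5, 'k')): offset=2, physical=[A,B,C,D,E,F,G,k,I], logical=[C,D,E,F,G,k,I,A,B]
After op 5 (rotate(-1)): offset=1, physical=[A,B,C,D,E,F,G,k,I], logical=[B,C,D,E,F,G,k,I,A]
After op 6 (rotate(-2)): offset=8, physical=[A,B,C,D,E,F,G,k,I], logical=[I,A,B,C,D,E,F,G,k]
After op 7 (rotate(-2)): offset=6, physical=[A,B,C,D,E,F,G,k,I], logical=[G,k,I,A,B,C,D,E,F]
After op 8 (rotate(-1)): offset=5, physical=[A,B,C,D,E,F,G,k,I], logical=[F,G,k,I,A,B,C,D,E]
After op 9 (replace(6, 'e')): offset=5, physical=[A,B,e,D,E,F,G,k,I], logical=[F,G,k,I,A,B,e,D,E]
After op 10 (replace(6, 'a')): offset=5, physical=[A,B,a,D,E,F,G,k,I], logical=[F,G,k,I,A,B,a,D,E]
After op 11 (replace(3, 'j')): offset=5, physical=[A,B,a,D,E,F,G,k,j], logical=[F,G,k,j,A,B,a,D,E]

Answer: 5 F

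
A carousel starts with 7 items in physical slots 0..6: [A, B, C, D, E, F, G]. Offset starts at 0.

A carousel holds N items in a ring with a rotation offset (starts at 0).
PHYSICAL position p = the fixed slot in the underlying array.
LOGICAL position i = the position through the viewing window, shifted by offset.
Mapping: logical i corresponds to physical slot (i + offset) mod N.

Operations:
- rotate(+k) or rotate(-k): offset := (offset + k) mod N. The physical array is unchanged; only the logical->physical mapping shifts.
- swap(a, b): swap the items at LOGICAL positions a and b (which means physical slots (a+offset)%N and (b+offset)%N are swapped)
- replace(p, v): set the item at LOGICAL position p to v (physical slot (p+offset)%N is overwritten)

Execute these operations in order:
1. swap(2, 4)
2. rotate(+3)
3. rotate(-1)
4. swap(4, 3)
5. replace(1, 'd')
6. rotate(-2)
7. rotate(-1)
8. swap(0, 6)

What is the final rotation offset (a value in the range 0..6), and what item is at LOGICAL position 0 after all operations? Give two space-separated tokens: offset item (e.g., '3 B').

Answer: 6 G

Derivation:
After op 1 (swap(2, 4)): offset=0, physical=[A,B,E,D,C,F,G], logical=[A,B,E,D,C,F,G]
After op 2 (rotate(+3)): offset=3, physical=[A,B,E,D,C,F,G], logical=[D,C,F,G,A,B,E]
After op 3 (rotate(-1)): offset=2, physical=[A,B,E,D,C,F,G], logical=[E,D,C,F,G,A,B]
After op 4 (swap(4, 3)): offset=2, physical=[A,B,E,D,C,G,F], logical=[E,D,C,G,F,A,B]
After op 5 (replace(1, 'd')): offset=2, physical=[A,B,E,d,C,G,F], logical=[E,d,C,G,F,A,B]
After op 6 (rotate(-2)): offset=0, physical=[A,B,E,d,C,G,F], logical=[A,B,E,d,C,G,F]
After op 7 (rotate(-1)): offset=6, physical=[A,B,E,d,C,G,F], logical=[F,A,B,E,d,C,G]
After op 8 (swap(0, 6)): offset=6, physical=[A,B,E,d,C,F,G], logical=[G,A,B,E,d,C,F]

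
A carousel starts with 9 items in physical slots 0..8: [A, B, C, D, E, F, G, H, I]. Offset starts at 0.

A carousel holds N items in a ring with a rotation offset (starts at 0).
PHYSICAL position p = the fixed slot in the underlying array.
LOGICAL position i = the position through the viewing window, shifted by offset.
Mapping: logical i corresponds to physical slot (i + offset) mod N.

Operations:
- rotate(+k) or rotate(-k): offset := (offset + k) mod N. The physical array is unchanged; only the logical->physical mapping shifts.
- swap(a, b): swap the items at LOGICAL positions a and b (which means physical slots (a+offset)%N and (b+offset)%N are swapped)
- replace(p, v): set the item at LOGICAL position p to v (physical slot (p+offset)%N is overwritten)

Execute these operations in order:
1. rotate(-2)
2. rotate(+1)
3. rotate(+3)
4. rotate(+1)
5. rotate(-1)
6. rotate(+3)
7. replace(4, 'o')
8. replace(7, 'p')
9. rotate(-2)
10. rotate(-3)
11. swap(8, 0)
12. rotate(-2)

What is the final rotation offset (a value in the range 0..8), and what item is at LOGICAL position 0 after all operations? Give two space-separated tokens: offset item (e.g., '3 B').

Answer: 7 H

Derivation:
After op 1 (rotate(-2)): offset=7, physical=[A,B,C,D,E,F,G,H,I], logical=[H,I,A,B,C,D,E,F,G]
After op 2 (rotate(+1)): offset=8, physical=[A,B,C,D,E,F,G,H,I], logical=[I,A,B,C,D,E,F,G,H]
After op 3 (rotate(+3)): offset=2, physical=[A,B,C,D,E,F,G,H,I], logical=[C,D,E,F,G,H,I,A,B]
After op 4 (rotate(+1)): offset=3, physical=[A,B,C,D,E,F,G,H,I], logical=[D,E,F,G,H,I,A,B,C]
After op 5 (rotate(-1)): offset=2, physical=[A,B,C,D,E,F,G,H,I], logical=[C,D,E,F,G,H,I,A,B]
After op 6 (rotate(+3)): offset=5, physical=[A,B,C,D,E,F,G,H,I], logical=[F,G,H,I,A,B,C,D,E]
After op 7 (replace(4, 'o')): offset=5, physical=[o,B,C,D,E,F,G,H,I], logical=[F,G,H,I,o,B,C,D,E]
After op 8 (replace(7, 'p')): offset=5, physical=[o,B,C,p,E,F,G,H,I], logical=[F,G,H,I,o,B,C,p,E]
After op 9 (rotate(-2)): offset=3, physical=[o,B,C,p,E,F,G,H,I], logical=[p,E,F,G,H,I,o,B,C]
After op 10 (rotate(-3)): offset=0, physical=[o,B,C,p,E,F,G,H,I], logical=[o,B,C,p,E,F,G,H,I]
After op 11 (swap(8, 0)): offset=0, physical=[I,B,C,p,E,F,G,H,o], logical=[I,B,C,p,E,F,G,H,o]
After op 12 (rotate(-2)): offset=7, physical=[I,B,C,p,E,F,G,H,o], logical=[H,o,I,B,C,p,E,F,G]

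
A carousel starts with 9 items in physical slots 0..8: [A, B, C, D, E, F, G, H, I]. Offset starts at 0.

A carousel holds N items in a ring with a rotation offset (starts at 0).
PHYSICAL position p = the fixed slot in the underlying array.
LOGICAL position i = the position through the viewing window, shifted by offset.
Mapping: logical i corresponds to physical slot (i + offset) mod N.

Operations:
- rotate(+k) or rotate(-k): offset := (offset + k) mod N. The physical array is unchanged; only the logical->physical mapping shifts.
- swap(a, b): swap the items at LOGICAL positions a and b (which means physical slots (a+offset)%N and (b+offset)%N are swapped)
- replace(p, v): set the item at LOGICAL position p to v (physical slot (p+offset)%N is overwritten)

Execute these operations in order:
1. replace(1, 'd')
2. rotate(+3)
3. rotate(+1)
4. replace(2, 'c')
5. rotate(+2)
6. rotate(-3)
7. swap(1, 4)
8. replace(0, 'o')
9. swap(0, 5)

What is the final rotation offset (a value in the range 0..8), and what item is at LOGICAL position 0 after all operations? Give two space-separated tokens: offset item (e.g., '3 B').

After op 1 (replace(1, 'd')): offset=0, physical=[A,d,C,D,E,F,G,H,I], logical=[A,d,C,D,E,F,G,H,I]
After op 2 (rotate(+3)): offset=3, physical=[A,d,C,D,E,F,G,H,I], logical=[D,E,F,G,H,I,A,d,C]
After op 3 (rotate(+1)): offset=4, physical=[A,d,C,D,E,F,G,H,I], logical=[E,F,G,H,I,A,d,C,D]
After op 4 (replace(2, 'c')): offset=4, physical=[A,d,C,D,E,F,c,H,I], logical=[E,F,c,H,I,A,d,C,D]
After op 5 (rotate(+2)): offset=6, physical=[A,d,C,D,E,F,c,H,I], logical=[c,H,I,A,d,C,D,E,F]
After op 6 (rotate(-3)): offset=3, physical=[A,d,C,D,E,F,c,H,I], logical=[D,E,F,c,H,I,A,d,C]
After op 7 (swap(1, 4)): offset=3, physical=[A,d,C,D,H,F,c,E,I], logical=[D,H,F,c,E,I,A,d,C]
After op 8 (replace(0, 'o')): offset=3, physical=[A,d,C,o,H,F,c,E,I], logical=[o,H,F,c,E,I,A,d,C]
After op 9 (swap(0, 5)): offset=3, physical=[A,d,C,I,H,F,c,E,o], logical=[I,H,F,c,E,o,A,d,C]

Answer: 3 I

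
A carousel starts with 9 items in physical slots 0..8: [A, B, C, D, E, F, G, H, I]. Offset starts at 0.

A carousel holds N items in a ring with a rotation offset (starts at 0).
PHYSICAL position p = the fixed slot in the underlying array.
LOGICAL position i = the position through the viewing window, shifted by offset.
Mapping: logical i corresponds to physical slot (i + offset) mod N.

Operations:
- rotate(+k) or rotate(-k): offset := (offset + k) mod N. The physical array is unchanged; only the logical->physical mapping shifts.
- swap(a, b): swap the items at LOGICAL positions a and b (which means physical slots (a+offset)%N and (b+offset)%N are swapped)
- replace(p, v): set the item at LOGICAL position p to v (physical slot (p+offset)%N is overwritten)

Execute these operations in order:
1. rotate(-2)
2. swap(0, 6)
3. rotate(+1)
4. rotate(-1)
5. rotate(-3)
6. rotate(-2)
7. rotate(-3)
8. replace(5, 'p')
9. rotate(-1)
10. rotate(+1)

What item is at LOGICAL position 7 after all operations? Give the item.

Answer: G

Derivation:
After op 1 (rotate(-2)): offset=7, physical=[A,B,C,D,E,F,G,H,I], logical=[H,I,A,B,C,D,E,F,G]
After op 2 (swap(0, 6)): offset=7, physical=[A,B,C,D,H,F,G,E,I], logical=[E,I,A,B,C,D,H,F,G]
After op 3 (rotate(+1)): offset=8, physical=[A,B,C,D,H,F,G,E,I], logical=[I,A,B,C,D,H,F,G,E]
After op 4 (rotate(-1)): offset=7, physical=[A,B,C,D,H,F,G,E,I], logical=[E,I,A,B,C,D,H,F,G]
After op 5 (rotate(-3)): offset=4, physical=[A,B,C,D,H,F,G,E,I], logical=[H,F,G,E,I,A,B,C,D]
After op 6 (rotate(-2)): offset=2, physical=[A,B,C,D,H,F,G,E,I], logical=[C,D,H,F,G,E,I,A,B]
After op 7 (rotate(-3)): offset=8, physical=[A,B,C,D,H,F,G,E,I], logical=[I,A,B,C,D,H,F,G,E]
After op 8 (replace(5, 'p')): offset=8, physical=[A,B,C,D,p,F,G,E,I], logical=[I,A,B,C,D,p,F,G,E]
After op 9 (rotate(-1)): offset=7, physical=[A,B,C,D,p,F,G,E,I], logical=[E,I,A,B,C,D,p,F,G]
After op 10 (rotate(+1)): offset=8, physical=[A,B,C,D,p,F,G,E,I], logical=[I,A,B,C,D,p,F,G,E]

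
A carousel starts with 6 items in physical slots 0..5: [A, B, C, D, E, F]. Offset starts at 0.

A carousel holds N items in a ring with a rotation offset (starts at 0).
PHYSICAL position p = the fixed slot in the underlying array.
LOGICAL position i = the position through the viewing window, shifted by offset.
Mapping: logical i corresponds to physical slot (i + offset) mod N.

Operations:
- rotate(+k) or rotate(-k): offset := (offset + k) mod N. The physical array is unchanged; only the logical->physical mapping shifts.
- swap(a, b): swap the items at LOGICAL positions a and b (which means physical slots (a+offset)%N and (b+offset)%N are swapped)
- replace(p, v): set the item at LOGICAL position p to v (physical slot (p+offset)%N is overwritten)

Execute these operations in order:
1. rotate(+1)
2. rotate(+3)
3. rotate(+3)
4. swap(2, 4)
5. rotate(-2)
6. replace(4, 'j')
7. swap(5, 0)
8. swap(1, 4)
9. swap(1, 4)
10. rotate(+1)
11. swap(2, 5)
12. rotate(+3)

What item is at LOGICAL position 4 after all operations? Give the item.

After op 1 (rotate(+1)): offset=1, physical=[A,B,C,D,E,F], logical=[B,C,D,E,F,A]
After op 2 (rotate(+3)): offset=4, physical=[A,B,C,D,E,F], logical=[E,F,A,B,C,D]
After op 3 (rotate(+3)): offset=1, physical=[A,B,C,D,E,F], logical=[B,C,D,E,F,A]
After op 4 (swap(2, 4)): offset=1, physical=[A,B,C,F,E,D], logical=[B,C,F,E,D,A]
After op 5 (rotate(-2)): offset=5, physical=[A,B,C,F,E,D], logical=[D,A,B,C,F,E]
After op 6 (replace(4, 'j')): offset=5, physical=[A,B,C,j,E,D], logical=[D,A,B,C,j,E]
After op 7 (swap(5, 0)): offset=5, physical=[A,B,C,j,D,E], logical=[E,A,B,C,j,D]
After op 8 (swap(1, 4)): offset=5, physical=[j,B,C,A,D,E], logical=[E,j,B,C,A,D]
After op 9 (swap(1, 4)): offset=5, physical=[A,B,C,j,D,E], logical=[E,A,B,C,j,D]
After op 10 (rotate(+1)): offset=0, physical=[A,B,C,j,D,E], logical=[A,B,C,j,D,E]
After op 11 (swap(2, 5)): offset=0, physical=[A,B,E,j,D,C], logical=[A,B,E,j,D,C]
After op 12 (rotate(+3)): offset=3, physical=[A,B,E,j,D,C], logical=[j,D,C,A,B,E]

Answer: B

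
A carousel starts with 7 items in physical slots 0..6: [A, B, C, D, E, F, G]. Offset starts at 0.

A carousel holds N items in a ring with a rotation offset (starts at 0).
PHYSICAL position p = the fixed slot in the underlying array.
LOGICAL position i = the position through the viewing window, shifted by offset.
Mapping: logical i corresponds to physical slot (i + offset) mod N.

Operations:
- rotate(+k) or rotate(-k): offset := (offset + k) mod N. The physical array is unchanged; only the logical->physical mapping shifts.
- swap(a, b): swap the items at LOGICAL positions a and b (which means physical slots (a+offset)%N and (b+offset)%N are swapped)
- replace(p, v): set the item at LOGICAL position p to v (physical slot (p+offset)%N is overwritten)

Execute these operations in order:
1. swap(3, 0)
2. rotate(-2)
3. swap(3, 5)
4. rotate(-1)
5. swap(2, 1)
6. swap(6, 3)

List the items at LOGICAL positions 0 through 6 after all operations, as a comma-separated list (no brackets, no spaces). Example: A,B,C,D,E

Answer: E,G,F,B,A,C,D

Derivation:
After op 1 (swap(3, 0)): offset=0, physical=[D,B,C,A,E,F,G], logical=[D,B,C,A,E,F,G]
After op 2 (rotate(-2)): offset=5, physical=[D,B,C,A,E,F,G], logical=[F,G,D,B,C,A,E]
After op 3 (swap(3, 5)): offset=5, physical=[D,A,C,B,E,F,G], logical=[F,G,D,A,C,B,E]
After op 4 (rotate(-1)): offset=4, physical=[D,A,C,B,E,F,G], logical=[E,F,G,D,A,C,B]
After op 5 (swap(2, 1)): offset=4, physical=[D,A,C,B,E,G,F], logical=[E,G,F,D,A,C,B]
After op 6 (swap(6, 3)): offset=4, physical=[B,A,C,D,E,G,F], logical=[E,G,F,B,A,C,D]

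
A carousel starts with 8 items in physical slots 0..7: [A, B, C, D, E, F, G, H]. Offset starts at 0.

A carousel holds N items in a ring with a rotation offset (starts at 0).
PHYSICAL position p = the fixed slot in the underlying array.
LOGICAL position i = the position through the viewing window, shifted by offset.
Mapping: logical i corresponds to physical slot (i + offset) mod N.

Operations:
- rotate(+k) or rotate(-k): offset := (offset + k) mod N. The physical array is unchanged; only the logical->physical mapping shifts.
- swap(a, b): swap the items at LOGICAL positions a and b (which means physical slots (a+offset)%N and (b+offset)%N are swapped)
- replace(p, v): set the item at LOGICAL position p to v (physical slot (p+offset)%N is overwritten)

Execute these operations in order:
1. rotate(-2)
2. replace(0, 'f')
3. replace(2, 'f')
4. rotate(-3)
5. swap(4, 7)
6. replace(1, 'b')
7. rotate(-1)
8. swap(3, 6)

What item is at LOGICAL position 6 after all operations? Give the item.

After op 1 (rotate(-2)): offset=6, physical=[A,B,C,D,E,F,G,H], logical=[G,H,A,B,C,D,E,F]
After op 2 (replace(0, 'f')): offset=6, physical=[A,B,C,D,E,F,f,H], logical=[f,H,A,B,C,D,E,F]
After op 3 (replace(2, 'f')): offset=6, physical=[f,B,C,D,E,F,f,H], logical=[f,H,f,B,C,D,E,F]
After op 4 (rotate(-3)): offset=3, physical=[f,B,C,D,E,F,f,H], logical=[D,E,F,f,H,f,B,C]
After op 5 (swap(4, 7)): offset=3, physical=[f,B,H,D,E,F,f,C], logical=[D,E,F,f,C,f,B,H]
After op 6 (replace(1, 'b')): offset=3, physical=[f,B,H,D,b,F,f,C], logical=[D,b,F,f,C,f,B,H]
After op 7 (rotate(-1)): offset=2, physical=[f,B,H,D,b,F,f,C], logical=[H,D,b,F,f,C,f,B]
After op 8 (swap(3, 6)): offset=2, physical=[F,B,H,D,b,f,f,C], logical=[H,D,b,f,f,C,F,B]

Answer: F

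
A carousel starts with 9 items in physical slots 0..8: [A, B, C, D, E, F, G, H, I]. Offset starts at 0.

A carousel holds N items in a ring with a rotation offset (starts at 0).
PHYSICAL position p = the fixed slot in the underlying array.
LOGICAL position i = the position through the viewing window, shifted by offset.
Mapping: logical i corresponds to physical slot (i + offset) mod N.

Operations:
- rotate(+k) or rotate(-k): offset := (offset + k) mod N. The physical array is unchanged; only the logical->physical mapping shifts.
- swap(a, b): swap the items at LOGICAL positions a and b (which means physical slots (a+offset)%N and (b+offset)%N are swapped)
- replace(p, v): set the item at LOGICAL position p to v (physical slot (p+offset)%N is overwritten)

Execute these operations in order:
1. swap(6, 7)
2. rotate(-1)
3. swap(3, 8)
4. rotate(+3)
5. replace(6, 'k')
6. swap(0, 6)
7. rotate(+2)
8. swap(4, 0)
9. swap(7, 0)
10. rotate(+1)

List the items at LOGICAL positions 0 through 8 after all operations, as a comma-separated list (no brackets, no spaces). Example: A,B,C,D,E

After op 1 (swap(6, 7)): offset=0, physical=[A,B,C,D,E,F,H,G,I], logical=[A,B,C,D,E,F,H,G,I]
After op 2 (rotate(-1)): offset=8, physical=[A,B,C,D,E,F,H,G,I], logical=[I,A,B,C,D,E,F,H,G]
After op 3 (swap(3, 8)): offset=8, physical=[A,B,G,D,E,F,H,C,I], logical=[I,A,B,G,D,E,F,H,C]
After op 4 (rotate(+3)): offset=2, physical=[A,B,G,D,E,F,H,C,I], logical=[G,D,E,F,H,C,I,A,B]
After op 5 (replace(6, 'k')): offset=2, physical=[A,B,G,D,E,F,H,C,k], logical=[G,D,E,F,H,C,k,A,B]
After op 6 (swap(0, 6)): offset=2, physical=[A,B,k,D,E,F,H,C,G], logical=[k,D,E,F,H,C,G,A,B]
After op 7 (rotate(+2)): offset=4, physical=[A,B,k,D,E,F,H,C,G], logical=[E,F,H,C,G,A,B,k,D]
After op 8 (swap(4, 0)): offset=4, physical=[A,B,k,D,G,F,H,C,E], logical=[G,F,H,C,E,A,B,k,D]
After op 9 (swap(7, 0)): offset=4, physical=[A,B,G,D,k,F,H,C,E], logical=[k,F,H,C,E,A,B,G,D]
After op 10 (rotate(+1)): offset=5, physical=[A,B,G,D,k,F,H,C,E], logical=[F,H,C,E,A,B,G,D,k]

Answer: F,H,C,E,A,B,G,D,k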